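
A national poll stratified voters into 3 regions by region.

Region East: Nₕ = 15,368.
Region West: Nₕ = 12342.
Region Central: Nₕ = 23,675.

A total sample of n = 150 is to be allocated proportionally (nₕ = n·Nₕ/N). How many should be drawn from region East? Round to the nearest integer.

Share of region East = 15368/51385 = 0.29908.
Allocate 150 × 0.29908 = 44.861... → 45.

45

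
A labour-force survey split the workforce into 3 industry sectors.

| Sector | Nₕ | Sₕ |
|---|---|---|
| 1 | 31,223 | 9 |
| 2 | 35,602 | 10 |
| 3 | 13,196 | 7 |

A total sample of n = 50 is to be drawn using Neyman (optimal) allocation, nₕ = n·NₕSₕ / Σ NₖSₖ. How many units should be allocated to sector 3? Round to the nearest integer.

1: NₕSₕ = 31223·9 = 281007
2: NₕSₕ = 35602·10 = 356020
3: NₕSₕ = 13196·7 = 92372
Σ NₕSₕ = 729399.
n_3 = 50·92372/729399 = 6.332... → 6.

6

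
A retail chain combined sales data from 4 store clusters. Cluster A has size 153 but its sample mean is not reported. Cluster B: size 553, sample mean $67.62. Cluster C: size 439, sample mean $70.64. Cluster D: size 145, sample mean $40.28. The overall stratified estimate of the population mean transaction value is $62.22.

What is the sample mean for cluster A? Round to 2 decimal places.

39.34

Σ Nₕx̄ₕ = N·μ, so 153·x̄_A = 1290·62.22 − (553·67.62 + 439·70.64 + 145·40.28).
= 80263.8 − 74245.42 = 6018.38.
x̄_A = 6018.38 / 153 = 39.3358... → 39.34.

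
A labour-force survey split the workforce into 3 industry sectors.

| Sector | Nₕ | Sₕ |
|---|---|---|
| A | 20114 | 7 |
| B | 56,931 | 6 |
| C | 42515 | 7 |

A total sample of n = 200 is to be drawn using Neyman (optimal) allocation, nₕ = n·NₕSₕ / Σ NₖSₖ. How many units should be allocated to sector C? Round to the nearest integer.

76

Σ NₕSₕ = 20114·7 + 56931·6 + 42515·7 = 779989.
Share for C: 297605/779989 = 0.38155.
n_C = 200 × 0.38155 = 76.310... → 76.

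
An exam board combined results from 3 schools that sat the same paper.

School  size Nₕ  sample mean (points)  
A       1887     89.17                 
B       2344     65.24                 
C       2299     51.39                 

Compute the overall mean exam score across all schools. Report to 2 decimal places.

67.28

x̄_st = (Σ Nₕx̄ₕ) / (Σ Nₕ) = (1887·89.17 + 2344·65.24 + 2299·51.39) / 6530
= 439331.96 / 6530 = 67.2790... → 67.28.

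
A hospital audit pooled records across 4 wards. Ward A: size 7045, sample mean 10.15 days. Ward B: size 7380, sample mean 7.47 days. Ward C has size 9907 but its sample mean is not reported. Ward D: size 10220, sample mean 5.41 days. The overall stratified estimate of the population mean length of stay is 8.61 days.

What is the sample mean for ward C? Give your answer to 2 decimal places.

N = 7045 + 7380 + 9907 + 10220 = 34552.
Overall total = μ·N = 8.61·34552 = 297492.72.
Subtract the known strata: 7045·10.15 + 7380·7.47 + 10220·5.41 = 181925.55.
Remaining total for ward C: 297492.72 − 181925.55 = 115567.17.
Divide by its size: 115567.17 / 9907 = 11.6652... → 11.67.

11.67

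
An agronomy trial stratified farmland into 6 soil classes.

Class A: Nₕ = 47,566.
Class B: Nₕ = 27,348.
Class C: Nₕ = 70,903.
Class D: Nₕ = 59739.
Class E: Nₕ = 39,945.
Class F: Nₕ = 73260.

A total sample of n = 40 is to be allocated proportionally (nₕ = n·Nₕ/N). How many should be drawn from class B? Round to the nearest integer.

3

Share of class B = 27348/318761 = 0.08579.
Allocate 40 × 0.08579 = 3.432... → 3.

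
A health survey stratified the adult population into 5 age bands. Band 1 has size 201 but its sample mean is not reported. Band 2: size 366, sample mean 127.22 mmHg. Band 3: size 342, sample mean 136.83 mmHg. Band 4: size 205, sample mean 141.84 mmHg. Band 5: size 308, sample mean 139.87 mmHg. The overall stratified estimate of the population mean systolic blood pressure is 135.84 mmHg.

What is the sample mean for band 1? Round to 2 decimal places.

Σ Nₕx̄ₕ = N·μ, so 201·x̄_1 = 1422·135.84 − (366·127.22 + 342·136.83 + 205·141.84 + 308·139.87).
= 193164.48 − 165515.54 = 27648.94.
x̄_1 = 27648.94 / 201 = 137.5569... → 137.56.

137.56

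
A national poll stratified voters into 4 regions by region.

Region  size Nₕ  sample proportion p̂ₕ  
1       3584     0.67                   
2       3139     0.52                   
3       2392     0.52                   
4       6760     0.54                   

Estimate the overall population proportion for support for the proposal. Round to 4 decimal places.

0.5624

N = 3584 + 3139 + 2392 + 6760 = 15875.
Overall proportion = Σ (Nₕ/N)·p̂ₕ.
Σ Nₕp̂ₕ = 2401.28 + 1632.28 + 1243.84 + 3650.4 = 8927.8.
8927.8 / 15875 = 0.562381... → 0.5624.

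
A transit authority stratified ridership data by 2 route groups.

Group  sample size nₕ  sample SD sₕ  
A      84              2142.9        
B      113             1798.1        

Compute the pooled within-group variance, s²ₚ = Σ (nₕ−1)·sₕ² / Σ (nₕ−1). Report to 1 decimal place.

A: (84−1)·2142.9² = 83·4592020.41 = 381137694.03
B: (113−1)·1798.1² = 112·3233163.61 = 362114324.32
Numerator = 743252018.35; denominator = Σ(nₕ−1) = 195.
s²ₚ = 743252018.35/195 = 3811548.812... → 3811548.8.

3811548.8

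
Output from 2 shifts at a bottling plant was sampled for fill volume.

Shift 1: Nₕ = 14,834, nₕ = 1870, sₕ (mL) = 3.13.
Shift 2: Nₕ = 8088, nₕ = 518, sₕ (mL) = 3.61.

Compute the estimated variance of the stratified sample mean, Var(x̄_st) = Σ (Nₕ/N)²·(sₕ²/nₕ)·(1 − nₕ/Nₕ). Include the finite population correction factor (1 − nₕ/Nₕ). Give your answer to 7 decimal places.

0.0048492

N = 22922; Wₕ = Nₕ/N.
shift 1: (14834/22922)²·3.13²/1870·(1 − 1870/14834) = 0.0019175176
shift 2: (8088/22922)²·3.61²/518·(1 − 518/8088) = 0.0029316806
Sum = 0.0048491981 → 0.0048492.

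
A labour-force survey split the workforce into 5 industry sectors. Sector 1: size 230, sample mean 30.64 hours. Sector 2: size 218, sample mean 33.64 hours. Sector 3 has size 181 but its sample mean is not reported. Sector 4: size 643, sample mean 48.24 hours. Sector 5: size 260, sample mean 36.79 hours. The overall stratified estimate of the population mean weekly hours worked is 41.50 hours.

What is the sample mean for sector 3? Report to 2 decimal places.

N = 230 + 218 + 181 + 643 + 260 = 1532.
Overall total = μ·N = 41.50·1532 = 63578.
Subtract the known strata: 230·30.64 + 218·33.64 + 643·48.24 + 260·36.79 = 54964.44.
Remaining total for sector 3: 63578 − 54964.44 = 8613.56.
Divide by its size: 8613.56 / 181 = 47.5887... → 47.59.

47.59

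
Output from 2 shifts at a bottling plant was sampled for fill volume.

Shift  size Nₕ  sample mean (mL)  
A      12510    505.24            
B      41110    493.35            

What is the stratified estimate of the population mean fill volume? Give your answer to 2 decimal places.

496.12

N = 53620; weights Wₕ = Nₕ/N = (0.2333, 0.7667).
x̄_st = Σ Wₕ·x̄ₕ = 0.2333·505.24 + 0.7667·493.35 ≈ 496.1240...
→ 496.12.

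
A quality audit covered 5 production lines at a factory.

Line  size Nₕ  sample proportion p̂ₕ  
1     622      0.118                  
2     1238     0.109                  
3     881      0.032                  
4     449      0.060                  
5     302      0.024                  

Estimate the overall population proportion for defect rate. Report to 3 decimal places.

N = 622 + 1238 + 881 + 449 + 302 = 3492.
Overall proportion = Σ (Nₕ/N)·p̂ₕ.
Σ Nₕp̂ₕ = 73.396 + 134.942 + 28.192 + 26.94 + 7.248 = 270.718.
270.718 / 3492 = 0.07753... → 0.078.

0.078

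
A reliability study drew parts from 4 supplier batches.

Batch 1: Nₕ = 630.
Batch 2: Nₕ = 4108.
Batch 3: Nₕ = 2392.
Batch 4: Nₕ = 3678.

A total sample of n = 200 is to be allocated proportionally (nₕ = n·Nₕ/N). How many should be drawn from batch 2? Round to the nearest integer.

76

N = 630 + 4108 + 2392 + 3678 = 10808.
n_2 = 200·4108/10808 = 76.018... → 76.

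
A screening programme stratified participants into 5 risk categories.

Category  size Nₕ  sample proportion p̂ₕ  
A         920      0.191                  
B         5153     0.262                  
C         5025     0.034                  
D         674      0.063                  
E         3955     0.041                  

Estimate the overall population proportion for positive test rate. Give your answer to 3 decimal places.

N = 920 + 5153 + 5025 + 674 + 3955 = 15727.
Overall proportion = Σ (Nₕ/N)·p̂ₕ.
Σ Nₕp̂ₕ = 175.72 + 1350.086 + 170.85 + 42.462 + 162.155 = 1901.273.
1901.273 / 15727 = 0.12089... → 0.121.

0.121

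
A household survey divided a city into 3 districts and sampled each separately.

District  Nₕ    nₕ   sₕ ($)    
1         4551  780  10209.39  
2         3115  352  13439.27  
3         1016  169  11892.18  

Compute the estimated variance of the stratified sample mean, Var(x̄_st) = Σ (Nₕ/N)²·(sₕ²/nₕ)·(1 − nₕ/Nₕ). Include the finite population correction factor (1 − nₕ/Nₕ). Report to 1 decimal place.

98566.5

N = 8682; Wₕ = Nₕ/N.
district 1: (4551/8682)²·10209.39²/780·(1 − 780/4551) = 30424.8742
district 2: (3115/8682)²·13439.27²/352·(1 − 352/3115) = 58587.9184
district 3: (1016/8682)²·11892.18²/169·(1 − 169/1016) = 9553.7484
Sum = 98566.5409 → 98566.5.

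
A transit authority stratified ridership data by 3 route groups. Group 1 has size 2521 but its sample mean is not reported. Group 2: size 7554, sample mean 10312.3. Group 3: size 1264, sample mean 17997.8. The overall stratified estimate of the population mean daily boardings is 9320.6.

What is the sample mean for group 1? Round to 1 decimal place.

1998.4

Σ Nₕx̄ₕ = N·μ, so 2521·x̄_1 = 11339·9320.6 − (7554·10312.3 + 1264·17997.8).
= 105686283.4 − 100648333.4 = 5037950.
x̄_1 = 5037950 / 2521 = 1998.393... → 1998.4.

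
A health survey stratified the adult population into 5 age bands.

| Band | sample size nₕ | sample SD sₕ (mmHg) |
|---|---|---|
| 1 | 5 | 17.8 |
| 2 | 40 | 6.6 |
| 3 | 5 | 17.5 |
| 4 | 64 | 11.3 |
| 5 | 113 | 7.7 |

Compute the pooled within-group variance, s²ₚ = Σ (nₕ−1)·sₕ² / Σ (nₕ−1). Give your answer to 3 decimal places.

Degrees of freedom: 4 + 39 + 4 + 63 + 112 = 222.
Σ(nₕ−1)sₕ² = 4·316.84 + 39·43.56 + 4·306.25 + 63·127.69 + 112·59.29 = 18876.15.
s²ₚ = 18876.15 / 222 = 85.02770... → 85.028.

85.028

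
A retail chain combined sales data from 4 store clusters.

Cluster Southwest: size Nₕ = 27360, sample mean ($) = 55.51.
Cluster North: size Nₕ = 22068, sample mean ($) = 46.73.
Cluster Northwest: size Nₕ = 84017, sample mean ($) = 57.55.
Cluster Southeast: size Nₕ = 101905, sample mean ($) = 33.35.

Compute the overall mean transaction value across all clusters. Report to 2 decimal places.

x̄_st = (Σ Nₕx̄ₕ) / (Σ Nₕ) = (27360·55.51 + 22068·46.73 + 84017·57.55 + 101905·33.35) / 235350
= 10783701.34 / 235350 = 45.8198... → 45.82.

45.82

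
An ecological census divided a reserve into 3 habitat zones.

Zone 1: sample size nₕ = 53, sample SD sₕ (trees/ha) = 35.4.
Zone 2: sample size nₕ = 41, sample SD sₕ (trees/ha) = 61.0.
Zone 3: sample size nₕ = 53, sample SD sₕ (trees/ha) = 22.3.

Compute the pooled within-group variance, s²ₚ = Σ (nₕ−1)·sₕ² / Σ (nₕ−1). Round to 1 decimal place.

1665.7

Degrees of freedom: 52 + 40 + 52 = 144.
Σ(nₕ−1)sₕ² = 52·1253.16 + 40·3721 + 52·497.29 = 239863.4.
s²ₚ = 239863.4 / 144 = 1665.718... → 1665.7.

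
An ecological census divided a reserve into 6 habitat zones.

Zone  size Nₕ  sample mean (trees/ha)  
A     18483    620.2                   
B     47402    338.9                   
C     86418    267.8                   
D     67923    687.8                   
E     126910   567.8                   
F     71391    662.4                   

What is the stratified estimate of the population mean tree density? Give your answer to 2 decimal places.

x̄_st = (Σ Nₕx̄ₕ) / (Σ Nₕ) = (18483·620.2 + 47402·338.9 + 86418·267.8 + 67923·687.8 + 126910·567.8 + 71391·662.4) / 418527
= 216736770.6 / 418527 = 517.8561... → 517.86.

517.86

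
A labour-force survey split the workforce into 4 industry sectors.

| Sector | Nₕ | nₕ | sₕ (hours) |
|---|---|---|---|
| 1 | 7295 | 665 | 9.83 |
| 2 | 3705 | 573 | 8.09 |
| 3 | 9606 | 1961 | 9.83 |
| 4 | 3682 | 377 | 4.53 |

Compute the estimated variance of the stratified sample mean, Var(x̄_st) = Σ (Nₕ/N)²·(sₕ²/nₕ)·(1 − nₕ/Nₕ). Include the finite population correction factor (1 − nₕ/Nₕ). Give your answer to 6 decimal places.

N = 24288. Term for each stratum: Wₕ²sₕ²/nₕ·(1−nₕ/Nₕ).
Var(x̄_st) = 0.011913537 + 0.002246823 + 0.006134314 + 0.001122863 = 0.021417537 → 0.021418.

0.021418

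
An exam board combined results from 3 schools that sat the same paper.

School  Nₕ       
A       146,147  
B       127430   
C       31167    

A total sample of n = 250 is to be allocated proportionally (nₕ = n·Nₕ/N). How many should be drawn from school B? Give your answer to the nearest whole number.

105

Share of school B = 127430/304744 = 0.41815.
Allocate 250 × 0.41815 = 104.539... → 105.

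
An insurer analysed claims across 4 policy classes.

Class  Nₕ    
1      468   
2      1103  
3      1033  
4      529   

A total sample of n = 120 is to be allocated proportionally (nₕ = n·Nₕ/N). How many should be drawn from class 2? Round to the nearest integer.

42

N = 468 + 1103 + 1033 + 529 = 3133.
n_2 = 120·1103/3133 = 42.247... → 42.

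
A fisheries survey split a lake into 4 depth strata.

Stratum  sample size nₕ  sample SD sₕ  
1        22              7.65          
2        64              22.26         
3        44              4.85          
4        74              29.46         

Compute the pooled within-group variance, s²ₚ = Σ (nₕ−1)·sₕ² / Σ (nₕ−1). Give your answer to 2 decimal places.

484.07

Degrees of freedom: 21 + 63 + 43 + 73 = 200.
Σ(nₕ−1)sₕ² = 21·58.5225 + 63·495.5076 + 43·23.5225 + 73·867.8916 = 96813.5056.
s²ₚ = 96813.5056 / 200 = 484.0675... → 484.07.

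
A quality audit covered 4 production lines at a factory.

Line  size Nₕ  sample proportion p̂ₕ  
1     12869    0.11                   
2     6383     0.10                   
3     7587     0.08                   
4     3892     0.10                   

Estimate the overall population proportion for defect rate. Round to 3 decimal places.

N = 12869 + 6383 + 7587 + 3892 = 30731.
Overall proportion = Σ (Nₕ/N)·p̂ₕ.
Σ Nₕp̂ₕ = 1415.59 + 638.3 + 606.96 + 389.2 = 3050.05.
3050.05 / 30731 = 0.09925... → 0.099.

0.099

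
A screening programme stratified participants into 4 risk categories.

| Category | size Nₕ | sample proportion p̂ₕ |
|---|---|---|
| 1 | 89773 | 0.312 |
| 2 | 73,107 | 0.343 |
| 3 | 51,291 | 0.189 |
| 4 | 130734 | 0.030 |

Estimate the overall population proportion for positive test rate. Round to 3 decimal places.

0.193

N = 89773 + 73107 + 51291 + 130734 = 344905.
Overall proportion = Σ (Nₕ/N)·p̂ₕ.
Σ Nₕp̂ₕ = 28009.176 + 25075.701 + 9693.999 + 3922.02 = 66700.896.
66700.896 / 344905 = 0.19339... → 0.193.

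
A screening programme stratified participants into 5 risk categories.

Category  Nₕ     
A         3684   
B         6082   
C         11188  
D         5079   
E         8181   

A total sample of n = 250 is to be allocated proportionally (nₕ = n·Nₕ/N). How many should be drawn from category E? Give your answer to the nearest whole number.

60

Share of category E = 8181/34214 = 0.23911.
Allocate 250 × 0.23911 = 59.778... → 60.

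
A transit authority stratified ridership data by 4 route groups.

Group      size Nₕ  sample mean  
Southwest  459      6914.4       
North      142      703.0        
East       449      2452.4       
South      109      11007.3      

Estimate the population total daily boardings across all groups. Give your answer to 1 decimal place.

Southwest: 459·6914.4 = 3173709.6
North: 142·703.0 = 99826
East: 449·2452.4 = 1101127.6
South: 109·11007.3 = 1199795.7
τ̂ = Σ Nₕx̄ₕ = 5574458.9.

5574458.9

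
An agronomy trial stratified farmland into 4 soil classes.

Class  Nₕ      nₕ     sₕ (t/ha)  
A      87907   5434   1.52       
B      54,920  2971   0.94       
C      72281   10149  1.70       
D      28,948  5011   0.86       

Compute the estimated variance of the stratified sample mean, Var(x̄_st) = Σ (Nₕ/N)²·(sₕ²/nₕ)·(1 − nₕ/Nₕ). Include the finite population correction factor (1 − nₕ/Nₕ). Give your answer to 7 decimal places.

N = 244056. Term for each stratum: Wₕ²sₕ²/nₕ·(1−nₕ/Nₕ).
Var(x̄_st) = 0.0000517516 + 0.0000142456 + 0.0000214702 + 0.0000017170 = 0.0000891844 → 0.0000892.

0.0000892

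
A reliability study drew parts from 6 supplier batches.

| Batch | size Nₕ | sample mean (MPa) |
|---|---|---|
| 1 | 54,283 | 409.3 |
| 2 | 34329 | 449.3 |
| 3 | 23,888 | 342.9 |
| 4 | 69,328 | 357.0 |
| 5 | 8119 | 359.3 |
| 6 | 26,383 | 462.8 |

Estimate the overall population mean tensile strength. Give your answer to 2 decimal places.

N = 216330; weights Wₕ = Nₕ/N = (0.2509, 0.1587, 0.1104, 0.3205, 0.0375, 0.1220).
x̄_st = Σ Wₕ·x̄ₕ = 0.2509·409.3 + 0.1587·449.3 + 0.1104·342.9 + 0.3205·357.0 + 0.0375·359.3 + 0.1220·462.8 ≈ 396.2028...
→ 396.20.

396.20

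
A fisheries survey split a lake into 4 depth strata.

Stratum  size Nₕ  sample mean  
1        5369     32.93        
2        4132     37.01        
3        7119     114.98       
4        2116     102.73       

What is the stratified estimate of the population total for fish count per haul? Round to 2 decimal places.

1365645.79

1: 5369·32.93 = 176801.17
2: 4132·37.01 = 152925.32
3: 7119·114.98 = 818542.62
4: 2116·102.73 = 217376.68
τ̂ = Σ Nₕx̄ₕ = 1365645.79.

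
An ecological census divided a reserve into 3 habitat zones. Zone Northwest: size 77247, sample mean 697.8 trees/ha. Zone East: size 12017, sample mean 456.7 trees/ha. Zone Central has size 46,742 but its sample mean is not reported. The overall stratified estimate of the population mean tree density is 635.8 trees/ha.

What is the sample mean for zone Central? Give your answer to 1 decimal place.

N = 77247 + 12017 + 46742 = 136006.
Overall total = μ·N = 635.8·136006 = 86472614.8.
Subtract the known strata: 77247·697.8 + 12017·456.7 = 59391120.5.
Remaining total for zone Central: 86472614.8 − 59391120.5 = 27081494.3.
Divide by its size: 27081494.3 / 46742 = 579.382... → 579.4.

579.4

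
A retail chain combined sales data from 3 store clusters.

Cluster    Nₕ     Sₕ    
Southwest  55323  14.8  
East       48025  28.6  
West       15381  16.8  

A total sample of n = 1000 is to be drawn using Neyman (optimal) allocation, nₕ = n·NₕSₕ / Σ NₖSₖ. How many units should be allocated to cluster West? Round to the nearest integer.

105

Σ NₕSₕ = 55323·14.8 + 48025·28.6 + 15381·16.8 = 2450696.2.
Share for West: 258400.8/2450696.2 = 0.10544.
n_West = 1000 × 0.10544 = 105.440... → 105.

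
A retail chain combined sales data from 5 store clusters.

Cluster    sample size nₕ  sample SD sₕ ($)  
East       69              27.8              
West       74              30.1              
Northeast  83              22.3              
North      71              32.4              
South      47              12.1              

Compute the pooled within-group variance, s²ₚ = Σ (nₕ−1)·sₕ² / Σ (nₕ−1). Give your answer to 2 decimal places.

Degrees of freedom: 68 + 73 + 82 + 70 + 46 = 339.
Σ(nₕ−1)sₕ² = 68·772.84 + 73·906.01 + 82·497.29 + 70·1049.76 + 46·146.41 = 239687.69.
s²ₚ = 239687.69 / 339 = 707.0433... → 707.04.

707.04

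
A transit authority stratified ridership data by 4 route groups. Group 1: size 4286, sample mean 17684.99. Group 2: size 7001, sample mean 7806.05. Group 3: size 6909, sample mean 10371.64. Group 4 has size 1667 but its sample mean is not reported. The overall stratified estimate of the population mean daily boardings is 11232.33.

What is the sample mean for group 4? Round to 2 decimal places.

12598.73

N = 4286 + 7001 + 6909 + 1667 = 19863.
Overall total = μ·N = 11232.33·19863 = 223107770.79.
Subtract the known strata: 4286·17684.99 + 7001·7806.05 + 6909·10371.64 = 202105683.95.
Remaining total for group 4: 223107770.79 − 202105683.95 = 21002086.84.
Divide by its size: 21002086.84 / 1667 = 12598.7324... → 12598.73.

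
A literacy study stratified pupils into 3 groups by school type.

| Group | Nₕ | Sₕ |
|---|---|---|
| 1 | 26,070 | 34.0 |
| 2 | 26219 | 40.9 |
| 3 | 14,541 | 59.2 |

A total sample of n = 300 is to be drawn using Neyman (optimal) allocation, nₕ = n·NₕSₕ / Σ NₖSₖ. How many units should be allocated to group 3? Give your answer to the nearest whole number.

92

Σ NₕSₕ = 26070·34.0 + 26219·40.9 + 14541·59.2 = 2819564.3.
Share for 3: 860827.2/2819564.3 = 0.30531.
n_3 = 300 × 0.30531 = 91.592... → 92.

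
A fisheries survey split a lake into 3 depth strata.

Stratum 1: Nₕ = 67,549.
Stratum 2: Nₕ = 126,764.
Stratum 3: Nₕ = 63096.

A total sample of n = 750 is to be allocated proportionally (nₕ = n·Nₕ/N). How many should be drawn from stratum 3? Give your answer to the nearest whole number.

184

N = 67549 + 126764 + 63096 = 257409.
n_3 = 750·63096/257409 = 183.840... → 184.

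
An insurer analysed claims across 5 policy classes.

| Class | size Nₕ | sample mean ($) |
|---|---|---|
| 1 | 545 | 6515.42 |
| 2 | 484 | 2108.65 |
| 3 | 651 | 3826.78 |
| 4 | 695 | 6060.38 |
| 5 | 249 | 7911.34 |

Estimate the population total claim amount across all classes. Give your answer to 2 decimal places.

1: 545·6515.42 = 3550903.9
2: 484·2108.65 = 1020586.6
3: 651·3826.78 = 2491233.78
4: 695·6060.38 = 4211964.1
5: 249·7911.34 = 1969923.66
τ̂ = Σ Nₕx̄ₕ = 13244612.04.

13244612.04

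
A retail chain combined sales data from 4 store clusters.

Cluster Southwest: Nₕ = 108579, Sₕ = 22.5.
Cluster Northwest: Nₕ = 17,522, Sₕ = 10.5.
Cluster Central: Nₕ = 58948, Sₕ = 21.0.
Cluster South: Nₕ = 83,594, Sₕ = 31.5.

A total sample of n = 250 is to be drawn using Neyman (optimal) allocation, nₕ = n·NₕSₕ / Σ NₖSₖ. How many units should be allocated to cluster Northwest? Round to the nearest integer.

7

Southwest: NₕSₕ = 108579·22.5 = 2443027.5
Northwest: NₕSₕ = 17522·10.5 = 183981
Central: NₕSₕ = 58948·21.0 = 1237908
South: NₕSₕ = 83594·31.5 = 2633211
Σ NₕSₕ = 6498127.5.
n_Northwest = 250·183981/6498127.5 = 7.078... → 7.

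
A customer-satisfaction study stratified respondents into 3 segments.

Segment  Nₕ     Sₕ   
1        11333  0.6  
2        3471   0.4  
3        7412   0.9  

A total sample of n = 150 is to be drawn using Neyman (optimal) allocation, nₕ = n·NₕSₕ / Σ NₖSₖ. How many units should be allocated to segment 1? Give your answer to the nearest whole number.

Σ NₕSₕ = 11333·0.6 + 3471·0.4 + 7412·0.9 = 14859.
Share for 1: 6799.8/14859 = 0.45762.
n_1 = 150 × 0.45762 = 68.643... → 69.

69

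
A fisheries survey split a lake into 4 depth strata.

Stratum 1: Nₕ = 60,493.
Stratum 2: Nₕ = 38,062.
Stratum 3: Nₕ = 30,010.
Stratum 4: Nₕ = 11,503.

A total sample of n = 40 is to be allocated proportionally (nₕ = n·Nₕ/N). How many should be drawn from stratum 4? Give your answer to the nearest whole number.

Share of stratum 4 = 11503/140068 = 0.08212.
Allocate 40 × 0.08212 = 3.285... → 3.

3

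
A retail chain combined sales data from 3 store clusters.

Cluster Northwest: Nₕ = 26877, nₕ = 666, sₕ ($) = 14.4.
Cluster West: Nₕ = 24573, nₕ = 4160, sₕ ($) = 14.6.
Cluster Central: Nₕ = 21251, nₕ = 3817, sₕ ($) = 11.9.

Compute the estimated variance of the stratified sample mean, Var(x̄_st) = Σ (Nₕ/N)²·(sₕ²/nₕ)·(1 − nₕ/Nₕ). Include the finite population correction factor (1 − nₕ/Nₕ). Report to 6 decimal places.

0.048962

N = 72701. Term for each stratum: Wₕ²sₕ²/nₕ·(1−nₕ/Nₕ).
Var(x̄_st) = 0.041498688 + 0.004862914 + 0.002600563 = 0.048962166 → 0.048962.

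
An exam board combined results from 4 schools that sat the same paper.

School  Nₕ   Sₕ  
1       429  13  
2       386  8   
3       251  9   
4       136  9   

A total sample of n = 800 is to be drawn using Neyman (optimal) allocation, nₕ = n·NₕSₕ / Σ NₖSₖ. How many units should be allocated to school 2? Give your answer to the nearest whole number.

203

1: NₕSₕ = 429·13 = 5577
2: NₕSₕ = 386·8 = 3088
3: NₕSₕ = 251·9 = 2259
4: NₕSₕ = 136·9 = 1224
Σ NₕSₕ = 12148.
n_2 = 800·3088/12148 = 203.359... → 203.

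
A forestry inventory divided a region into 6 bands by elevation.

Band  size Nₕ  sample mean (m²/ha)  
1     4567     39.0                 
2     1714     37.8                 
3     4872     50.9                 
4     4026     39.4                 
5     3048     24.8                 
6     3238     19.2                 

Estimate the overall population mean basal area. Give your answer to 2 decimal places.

N = 4567 + 1714 + 4872 + 4026 + 3048 + 3238 = 21465.
Overall mean = Σ (Nₕ/N)·x̄ₕ — weight by population share, not a simple average.
Σ Nₕx̄ₕ = 4567·39.0 + 1714·37.8 + 4872·50.9 + 4026·39.4 + 3048·24.8 + 3238·19.2 = 178113 + 64789.2 + 247984.8 + 158624.4 + 75590.4 + 62169.6 = 787271.4.
Divide by N: 787271.4 / 21465 = 36.6770... → 36.68.

36.68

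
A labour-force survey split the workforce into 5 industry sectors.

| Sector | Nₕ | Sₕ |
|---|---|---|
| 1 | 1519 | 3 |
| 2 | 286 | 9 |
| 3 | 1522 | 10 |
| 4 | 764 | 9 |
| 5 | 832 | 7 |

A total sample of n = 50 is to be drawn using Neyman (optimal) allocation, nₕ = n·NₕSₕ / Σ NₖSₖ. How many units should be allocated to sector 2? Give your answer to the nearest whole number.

1: NₕSₕ = 1519·3 = 4557
2: NₕSₕ = 286·9 = 2574
3: NₕSₕ = 1522·10 = 15220
4: NₕSₕ = 764·9 = 6876
5: NₕSₕ = 832·7 = 5824
Σ NₕSₕ = 35051.
n_2 = 50·2574/35051 = 3.672... → 4.

4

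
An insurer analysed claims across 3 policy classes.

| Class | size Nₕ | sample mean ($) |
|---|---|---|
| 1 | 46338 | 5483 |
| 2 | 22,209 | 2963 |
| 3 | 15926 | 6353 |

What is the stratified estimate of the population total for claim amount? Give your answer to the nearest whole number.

1: 46338·5483 = 254071254
2: 22209·2963 = 65805267
3: 15926·6353 = 101177878
τ̂ = Σ Nₕx̄ₕ = 421054399.

421054399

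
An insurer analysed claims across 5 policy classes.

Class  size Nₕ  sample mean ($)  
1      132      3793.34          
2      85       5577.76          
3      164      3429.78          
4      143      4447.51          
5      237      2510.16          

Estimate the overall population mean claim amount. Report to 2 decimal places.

N = 132 + 85 + 164 + 143 + 237 = 761.
Overall mean = Σ (Nₕ/N)·x̄ₕ — weight by population share, not a simple average.
Σ Nₕx̄ₕ = 132·3793.34 + 85·5577.76 + 164·3429.78 + 143·4447.51 + 237·2510.16 = 500720.88 + 474109.6 + 562483.92 + 635993.93 + 594907.92 = 2768216.25.
Divide by N: 2768216.25 / 761 = 3637.6035... → 3637.60.

3637.60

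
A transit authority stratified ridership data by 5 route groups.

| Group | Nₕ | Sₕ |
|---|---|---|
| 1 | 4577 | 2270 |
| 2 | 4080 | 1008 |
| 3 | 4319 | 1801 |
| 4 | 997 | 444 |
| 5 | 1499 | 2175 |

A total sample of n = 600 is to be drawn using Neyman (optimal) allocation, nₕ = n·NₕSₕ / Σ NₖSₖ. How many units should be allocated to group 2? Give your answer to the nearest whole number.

Σ NₕSₕ = 4577·2270 + 4080·1008 + 4319·1801 + 997·444 + 1499·2175 = 25983942.
Share for 2: 4112640/25983942 = 0.15828.
n_2 = 600 × 0.15828 = 94.966... → 95.

95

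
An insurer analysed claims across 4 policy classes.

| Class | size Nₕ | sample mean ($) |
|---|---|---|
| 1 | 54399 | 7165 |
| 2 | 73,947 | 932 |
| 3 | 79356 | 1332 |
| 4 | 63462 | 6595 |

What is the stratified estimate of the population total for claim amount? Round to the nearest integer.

982921521

1: 54399·7165 = 389768835
2: 73947·932 = 68918604
3: 79356·1332 = 105702192
4: 63462·6595 = 418531890
τ̂ = Σ Nₕx̄ₕ = 982921521.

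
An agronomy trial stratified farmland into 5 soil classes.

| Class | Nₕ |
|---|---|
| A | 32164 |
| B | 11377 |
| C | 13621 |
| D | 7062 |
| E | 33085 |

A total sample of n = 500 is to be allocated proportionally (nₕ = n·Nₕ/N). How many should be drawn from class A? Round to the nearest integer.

165

Share of class A = 32164/97309 = 0.33053.
Allocate 500 × 0.33053 = 165.267... → 165.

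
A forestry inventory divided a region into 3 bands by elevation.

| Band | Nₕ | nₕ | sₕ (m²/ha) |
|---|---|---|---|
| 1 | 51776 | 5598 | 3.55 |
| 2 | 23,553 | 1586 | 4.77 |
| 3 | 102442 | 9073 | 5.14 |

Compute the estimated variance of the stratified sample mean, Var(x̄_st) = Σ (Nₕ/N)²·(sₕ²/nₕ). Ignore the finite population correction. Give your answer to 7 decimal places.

N = 177771; Wₕ = Nₕ/N.
band 1: (51776/177771)²·3.55²/5598 = 0.0001909673
band 2: (23553/177771)²·4.77²/1586 = 0.0002518281
band 3: (102442/177771)²·5.14²/9073 = 0.0009669624
Sum = 0.0014097578 → 0.0014098.

0.0014098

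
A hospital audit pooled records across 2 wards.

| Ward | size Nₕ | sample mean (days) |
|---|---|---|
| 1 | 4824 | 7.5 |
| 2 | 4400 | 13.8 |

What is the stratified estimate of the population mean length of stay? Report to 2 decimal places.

N = 9224; weights Wₕ = Nₕ/N = (0.5230, 0.4770).
x̄_st = Σ Wₕ·x̄ₕ = 0.5230·7.5 + 0.4770·13.8 ≈ 10.5052...
→ 10.51.

10.51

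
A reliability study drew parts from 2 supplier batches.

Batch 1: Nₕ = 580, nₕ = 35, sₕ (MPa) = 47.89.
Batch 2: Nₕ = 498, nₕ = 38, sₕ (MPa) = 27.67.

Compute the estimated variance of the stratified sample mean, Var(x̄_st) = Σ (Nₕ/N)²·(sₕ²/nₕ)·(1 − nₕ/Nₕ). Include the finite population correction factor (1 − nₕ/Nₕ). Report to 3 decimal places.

21.796

N = 1078. Term for each stratum: Wₕ²sₕ²/nₕ·(1−nₕ/Nₕ).
Var(x̄_st) = 17.824141 + 3.971773 = 21.795913 → 21.796.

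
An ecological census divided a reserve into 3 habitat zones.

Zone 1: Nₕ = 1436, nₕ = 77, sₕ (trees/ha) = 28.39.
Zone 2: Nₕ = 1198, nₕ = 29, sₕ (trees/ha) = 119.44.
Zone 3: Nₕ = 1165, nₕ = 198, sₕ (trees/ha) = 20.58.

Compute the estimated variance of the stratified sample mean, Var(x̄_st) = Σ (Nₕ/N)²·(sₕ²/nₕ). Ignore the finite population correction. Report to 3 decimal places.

50.616

N = 3799; Wₕ = Nₕ/N.
zone 1: (1436/3799)²·28.39²/77 = 1.495582
zone 2: (1198/3799)²·119.44²/29 = 48.918895
zone 3: (1165/3799)²·20.58²/198 = 0.201159
Sum = 50.615636 → 50.616.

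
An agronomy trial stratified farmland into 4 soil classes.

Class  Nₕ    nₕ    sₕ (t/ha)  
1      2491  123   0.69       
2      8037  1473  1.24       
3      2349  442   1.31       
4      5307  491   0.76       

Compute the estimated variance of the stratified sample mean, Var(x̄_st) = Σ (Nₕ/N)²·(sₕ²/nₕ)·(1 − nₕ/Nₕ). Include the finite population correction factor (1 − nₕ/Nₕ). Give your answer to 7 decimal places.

0.0003791

N = 18184; Wₕ = Nₕ/N.
class 1: (2491/18184)²·0.69²/123·(1 − 123/2491) = 0.0000690509
class 2: (8037/18184)²·1.24²/1473·(1 − 1473/8037) = 0.0001665422
class 3: (2349/18184)²·1.31²/442·(1 − 442/2349) = 0.0000525987
class 4: (5307/18184)²·0.76²/491·(1 − 491/5307) = 0.0000909290
Sum = 0.0003791209 → 0.0003791.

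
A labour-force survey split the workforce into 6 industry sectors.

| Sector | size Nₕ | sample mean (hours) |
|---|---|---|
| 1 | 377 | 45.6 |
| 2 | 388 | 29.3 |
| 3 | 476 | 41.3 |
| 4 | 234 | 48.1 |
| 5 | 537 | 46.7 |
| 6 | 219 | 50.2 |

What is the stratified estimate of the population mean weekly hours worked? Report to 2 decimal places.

42.83

N = 377 + 388 + 476 + 234 + 537 + 219 = 2231.
Overall mean = Σ (Nₕ/N)·x̄ₕ — weight by population share, not a simple average.
Σ Nₕx̄ₕ = 377·45.6 + 388·29.3 + 476·41.3 + 234·48.1 + 537·46.7 + 219·50.2 = 17191.2 + 11368.4 + 19658.8 + 11255.4 + 25077.9 + 10993.8 = 95545.5.
Divide by N: 95545.5 / 2231 = 42.8263... → 42.83.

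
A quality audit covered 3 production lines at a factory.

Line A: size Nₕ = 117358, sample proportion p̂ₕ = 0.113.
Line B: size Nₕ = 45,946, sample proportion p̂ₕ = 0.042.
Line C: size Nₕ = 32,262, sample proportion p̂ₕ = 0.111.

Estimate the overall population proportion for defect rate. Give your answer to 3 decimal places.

Wₕ = Nₕ/N with N = 195566: 0.6001, 0.2349, 0.1650.
p̂_st = 0.6001·0.113 + 0.2349·0.042 + 0.1650·0.111 ≈ 0.09599... → 0.096.

0.096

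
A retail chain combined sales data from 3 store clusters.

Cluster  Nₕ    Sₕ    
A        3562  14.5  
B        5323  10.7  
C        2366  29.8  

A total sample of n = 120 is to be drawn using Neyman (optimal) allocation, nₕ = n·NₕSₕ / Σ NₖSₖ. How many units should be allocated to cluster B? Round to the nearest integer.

38

Σ NₕSₕ = 3562·14.5 + 5323·10.7 + 2366·29.8 = 179111.9.
Share for B: 56956.1/179111.9 = 0.31799.
n_B = 120 × 0.31799 = 38.159... → 38.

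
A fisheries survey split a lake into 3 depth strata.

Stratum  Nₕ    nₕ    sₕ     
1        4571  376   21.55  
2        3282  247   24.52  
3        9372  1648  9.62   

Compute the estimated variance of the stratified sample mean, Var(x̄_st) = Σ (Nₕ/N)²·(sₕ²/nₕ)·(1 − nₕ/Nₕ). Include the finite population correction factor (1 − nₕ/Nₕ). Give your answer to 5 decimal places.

N = 17225. Term for each stratum: Wₕ²sₕ²/nₕ·(1−nₕ/Nₕ).
Var(x̄_st) = 0.07982362 + 0.08171895 + 0.01370090 = 0.17524347 → 0.17524.

0.17524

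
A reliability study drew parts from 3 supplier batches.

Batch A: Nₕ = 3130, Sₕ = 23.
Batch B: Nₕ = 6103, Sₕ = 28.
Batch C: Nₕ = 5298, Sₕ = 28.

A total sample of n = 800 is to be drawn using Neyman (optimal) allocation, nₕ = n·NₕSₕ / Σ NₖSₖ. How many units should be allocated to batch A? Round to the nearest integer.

147

Σ NₕSₕ = 3130·23 + 6103·28 + 5298·28 = 391218.
Share for A: 71990/391218 = 0.18402.
n_A = 800 × 0.18402 = 147.212... → 147.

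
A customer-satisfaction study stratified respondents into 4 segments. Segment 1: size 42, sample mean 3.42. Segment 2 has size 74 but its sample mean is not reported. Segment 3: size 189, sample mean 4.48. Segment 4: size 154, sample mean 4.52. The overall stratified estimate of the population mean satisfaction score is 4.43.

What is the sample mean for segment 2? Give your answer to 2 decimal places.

4.69

Σ Nₕx̄ₕ = N·μ, so 74·x̄_2 = 459·4.43 − (42·3.42 + 189·4.48 + 154·4.52).
= 2033.37 − 1686.44 = 346.93.
x̄_2 = 346.93 / 74 = 4.6882... → 4.69.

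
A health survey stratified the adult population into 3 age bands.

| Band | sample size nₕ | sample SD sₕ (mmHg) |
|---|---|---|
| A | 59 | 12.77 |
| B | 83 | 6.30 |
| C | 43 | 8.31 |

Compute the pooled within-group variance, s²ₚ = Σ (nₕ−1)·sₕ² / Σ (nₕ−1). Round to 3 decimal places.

Degrees of freedom: 58 + 82 + 42 = 182.
Σ(nₕ−1)sₕ² = 58·163.0729 + 82·39.69 + 42·69.0561 = 15613.1644.
s²ₚ = 15613.1644 / 182 = 85.78662... → 85.787.

85.787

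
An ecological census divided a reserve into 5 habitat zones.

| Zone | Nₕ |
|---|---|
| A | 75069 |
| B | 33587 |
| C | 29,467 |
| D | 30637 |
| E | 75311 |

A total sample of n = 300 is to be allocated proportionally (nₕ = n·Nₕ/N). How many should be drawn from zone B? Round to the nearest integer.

41

Share of zone B = 33587/244071 = 0.13761.
Allocate 300 × 0.13761 = 41.283... → 41.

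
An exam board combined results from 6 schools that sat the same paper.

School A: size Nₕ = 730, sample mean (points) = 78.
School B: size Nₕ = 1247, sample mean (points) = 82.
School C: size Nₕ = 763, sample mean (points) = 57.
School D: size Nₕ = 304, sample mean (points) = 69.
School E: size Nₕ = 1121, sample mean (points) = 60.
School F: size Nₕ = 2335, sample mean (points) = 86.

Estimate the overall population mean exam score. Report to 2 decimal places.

75.65

N = 730 + 1247 + 763 + 304 + 1121 + 2335 = 6500.
Overall mean = Σ (Nₕ/N)·x̄ₕ — weight by population share, not a simple average.
Σ Nₕx̄ₕ = 730·78 + 1247·82 + 763·57 + 304·69 + 1121·60 + 2335·86 = 56940 + 102254 + 43491 + 20976 + 67260 + 200810 = 491731.
Divide by N: 491731 / 6500 = 75.6509... → 75.65.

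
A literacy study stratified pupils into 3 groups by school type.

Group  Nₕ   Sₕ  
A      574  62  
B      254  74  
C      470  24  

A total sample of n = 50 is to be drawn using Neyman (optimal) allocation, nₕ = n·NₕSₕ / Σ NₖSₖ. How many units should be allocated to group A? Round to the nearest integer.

27

Σ NₕSₕ = 574·62 + 254·74 + 470·24 = 65664.
Share for A: 35588/65664 = 0.54197.
n_A = 50 × 0.54197 = 27.099... → 27.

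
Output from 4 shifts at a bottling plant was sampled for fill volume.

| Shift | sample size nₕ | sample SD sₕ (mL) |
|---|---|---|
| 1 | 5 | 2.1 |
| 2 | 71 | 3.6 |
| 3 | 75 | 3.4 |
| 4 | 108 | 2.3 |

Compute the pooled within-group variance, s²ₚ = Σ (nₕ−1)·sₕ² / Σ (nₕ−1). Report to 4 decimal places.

1: (5−1)·2.1² = 4·4.41 = 17.64
2: (71−1)·3.6² = 70·12.96 = 907.2
3: (75−1)·3.4² = 74·11.56 = 855.44
4: (108−1)·2.3² = 107·5.29 = 566.03
Numerator = 2346.31; denominator = Σ(nₕ−1) = 255.
s²ₚ = 2346.31/255 = 9.201216... → 9.2012.

9.2012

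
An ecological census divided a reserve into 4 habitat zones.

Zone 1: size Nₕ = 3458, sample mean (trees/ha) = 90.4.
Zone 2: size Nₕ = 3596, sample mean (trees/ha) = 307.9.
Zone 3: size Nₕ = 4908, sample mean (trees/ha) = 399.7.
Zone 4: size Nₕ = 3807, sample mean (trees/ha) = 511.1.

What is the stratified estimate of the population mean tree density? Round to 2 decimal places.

337.83

N = 3458 + 3596 + 4908 + 3807 = 15769.
Weight each subgroup mean by Nₕ/N and sum.
Σ Nₕx̄ₕ = 3458·90.4 + 3596·307.9 + 4908·399.7 + 3807·511.1 = 312603.2 + 1107208.4 + 1961727.6 + 1945757.7 = 5327296.9.
Divide by N: 5327296.9 / 15769 = 337.8335... → 337.83.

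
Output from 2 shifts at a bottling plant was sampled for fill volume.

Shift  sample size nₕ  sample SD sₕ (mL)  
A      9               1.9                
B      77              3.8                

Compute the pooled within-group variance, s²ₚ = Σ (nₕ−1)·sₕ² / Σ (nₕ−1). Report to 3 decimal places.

13.409

A: (9−1)·1.9² = 8·3.61 = 28.88
B: (77−1)·3.8² = 76·14.44 = 1097.44
Numerator = 1126.32; denominator = Σ(nₕ−1) = 84.
s²ₚ = 1126.32/84 = 13.40857... → 13.409.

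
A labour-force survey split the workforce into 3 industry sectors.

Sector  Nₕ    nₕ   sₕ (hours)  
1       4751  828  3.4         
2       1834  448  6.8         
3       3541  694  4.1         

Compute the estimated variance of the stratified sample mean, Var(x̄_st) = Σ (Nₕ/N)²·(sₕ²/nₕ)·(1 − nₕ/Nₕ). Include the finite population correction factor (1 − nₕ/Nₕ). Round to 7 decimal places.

N = 10126. Term for each stratum: Wₕ²sₕ²/nₕ·(1−nₕ/Nₕ).
Var(x̄_st) = 0.0025377860 + 0.0025587422 + 0.0023814737 = 0.0074780018 → 0.0074780.

0.0074780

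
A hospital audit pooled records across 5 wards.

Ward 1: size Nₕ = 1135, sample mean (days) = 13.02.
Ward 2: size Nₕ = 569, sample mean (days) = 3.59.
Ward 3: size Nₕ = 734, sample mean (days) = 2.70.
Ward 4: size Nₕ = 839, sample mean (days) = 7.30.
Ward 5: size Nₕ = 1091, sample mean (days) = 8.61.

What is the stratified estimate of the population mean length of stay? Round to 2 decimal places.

N = 1135 + 569 + 734 + 839 + 1091 = 4368.
The stratified mean weights each stratum mean by its population share Nₕ/N.
Σ Nₕx̄ₕ = 1135·13.02 + 569·3.59 + 734·2.70 + 839·7.30 + 1091·8.61 = 14777.7 + 2042.71 + 1981.8 + 6124.7 + 9393.51 = 34320.42.
Divide by N: 34320.42 / 4368 = 7.8572... → 7.86.

7.86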